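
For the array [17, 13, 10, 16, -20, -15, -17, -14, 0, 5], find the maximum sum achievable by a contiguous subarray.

Using Kadane's algorithm on [17, 13, 10, 16, -20, -15, -17, -14, 0, 5]:

Scanning through the array:
Position 1 (value 13): max_ending_here = 30, max_so_far = 30
Position 2 (value 10): max_ending_here = 40, max_so_far = 40
Position 3 (value 16): max_ending_here = 56, max_so_far = 56
Position 4 (value -20): max_ending_here = 36, max_so_far = 56
Position 5 (value -15): max_ending_here = 21, max_so_far = 56
Position 6 (value -17): max_ending_here = 4, max_so_far = 56
Position 7 (value -14): max_ending_here = -10, max_so_far = 56
Position 8 (value 0): max_ending_here = 0, max_so_far = 56
Position 9 (value 5): max_ending_here = 5, max_so_far = 56

Maximum subarray: [17, 13, 10, 16]
Maximum sum: 56

The maximum subarray is [17, 13, 10, 16] with sum 56. This subarray runs from index 0 to index 3.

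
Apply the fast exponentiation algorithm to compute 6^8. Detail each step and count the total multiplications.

Computing 6^8 by squaring (build up from 6^1; each line after the first costs one multiplication):

6^1 = 6
6^2 = (6^1)^2 = 6^2 = 36
6^4 = (6^2)^2 = 36^2 = 1296
6^8 = (6^4)^2 = 1296^2 = 1679616

Result: 1679616
Multiplications needed: 3 (3 lines after 6^1)

6^8 = 1679616. Using exponentiation by squaring, this requires 3 multiplications. The key idea: if the exponent is even, square the half-power; if odd, multiply by the base once.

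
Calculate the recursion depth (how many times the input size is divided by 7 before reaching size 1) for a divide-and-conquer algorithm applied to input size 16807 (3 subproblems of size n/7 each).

For divide and conquer with division factor 7:

Problem sizes at each level:
Level 0: 16807
Level 1: 2401
Level 2: 343
Level 3: 49
Level 4: 7
Level 5: 1

The root is level 0 and the size-1 base case is level 5 (the tree spans levels 0 through 5, i.e. 6 levels counting the root), so the depth is the number of divisions: log_7(16807) = 5

The recursion tree depth is log_7(16807) = 5. At each level, the problem size is divided by 7, so it takes 5 divisions to reduce to a base case of size 1. The algorithm makes 3 recursive calls at each level.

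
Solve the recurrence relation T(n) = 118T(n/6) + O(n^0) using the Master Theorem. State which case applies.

Master Theorem for T(n) = 118T(n/6) + O(n^0):

a = 118, b = 6, c = 0
log_b(a) = log_6(118) = 2.6626

Case 1: c = 0 < log_6(118) = 2.6626
T(n) = O(n^(log_6 118))

For T(n) = 118T(n/6) + O(n^0): log_6(118) = 2.6626. This is Case 1 of the Master Theorem (c < log_b(a), work dominated by leaves), giving O(n^(log_6 118)).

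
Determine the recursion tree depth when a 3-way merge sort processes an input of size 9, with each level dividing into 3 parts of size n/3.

For divide and conquer with division factor 3:

Problem sizes at each level:
Level 0: 9
Level 1: 3
Level 2: 1

The root is level 0 and the size-1 base case is level 2 (the tree spans levels 0 through 2, i.e. 3 levels counting the root), so the depth is the number of divisions: log_3(9) = 2

The recursion tree depth is log_3(9) = 2. At each level, the problem size is divided by 3, so it takes 2 divisions to reduce to a base case of size 1. The algorithm makes 3 recursive calls at each level.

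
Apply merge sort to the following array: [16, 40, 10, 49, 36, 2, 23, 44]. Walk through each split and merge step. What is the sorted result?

Merge sort trace:

Split: [16, 40, 10, 49, 36, 2, 23, 44] -> [16, 40, 10, 49] and [36, 2, 23, 44]
  Split: [16, 40, 10, 49] -> [16, 40] and [10, 49]
    Split: [16, 40] -> [16] and [40]
    Merge: [16] + [40] -> [16, 40]
    Split: [10, 49] -> [10] and [49]
    Merge: [10] + [49] -> [10, 49]
  Merge: [16, 40] + [10, 49] -> [10, 16, 40, 49]
  Split: [36, 2, 23, 44] -> [36, 2] and [23, 44]
    Split: [36, 2] -> [36] and [2]
    Merge: [36] + [2] -> [2, 36]
    Split: [23, 44] -> [23] and [44]
    Merge: [23] + [44] -> [23, 44]
  Merge: [2, 36] + [23, 44] -> [2, 23, 36, 44]
Merge: [10, 16, 40, 49] + [2, 23, 36, 44] -> [2, 10, 16, 23, 36, 40, 44, 49]

Final sorted array: [2, 10, 16, 23, 36, 40, 44, 49]

The merge sort proceeds by recursively splitting the array and merging sorted halves.
After all merges, the sorted array is [2, 10, 16, 23, 36, 40, 44, 49].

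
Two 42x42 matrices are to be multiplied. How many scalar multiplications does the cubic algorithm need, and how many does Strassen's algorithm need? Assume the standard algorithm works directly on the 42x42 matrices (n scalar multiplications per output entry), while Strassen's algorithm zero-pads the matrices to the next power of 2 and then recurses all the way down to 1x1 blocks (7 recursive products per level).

Matrix multiplication for 42x42 matrices:

Strassen's algorithm requires power-of-2 dimensions. Pad 42x42 to 64x64 (next power of 2).

Standard algorithm: 42^3 = 74088 multiplications
Strassen's algorithm: 7^(log2(64)) = 7^6 = 117649 multiplications
Difference: 74088 - 117649 = -43561 (Strassen uses MORE here due to padding overhead — for small or just-over-power-of-2 n, padding can outweigh the per-level savings)

Standard: 74088 multiplications (42^3). Strassen: 117649 multiplications (7^6, after padding to 64x64). Strassen reduces 8 recursive multiplications to 7 at each level.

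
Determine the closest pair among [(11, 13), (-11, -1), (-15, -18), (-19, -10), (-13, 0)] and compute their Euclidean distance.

Computing all pairwise distances among 5 points:

d((11, 13), (-11, -1)) = 26.0768
d((11, 13), (-15, -18)) = 40.4599
d((11, 13), (-19, -10)) = 37.8021
d((11, 13), (-13, 0)) = 27.2947
d((-11, -1), (-15, -18)) = 17.4642
d((-11, -1), (-19, -10)) = 12.0416
d((-11, -1), (-13, 0)) = 2.2361 <-- minimum
d((-15, -18), (-19, -10)) = 8.9443
d((-15, -18), (-13, 0)) = 18.1108
d((-19, -10), (-13, 0)) = 11.6619

Closest pair: (-11, -1) and (-13, 0) with distance 2.2361

The closest pair is (-11, -1) and (-13, 0) with Euclidean distance 2.2361. For 5 points, brute-force pairwise comparison is shown above. For large n, the divide-and-conquer algorithm (sort by x, recurse on halves, check the dividing strip) achieves O(n log n).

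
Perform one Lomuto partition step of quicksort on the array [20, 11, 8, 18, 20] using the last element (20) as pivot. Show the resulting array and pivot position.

Lomuto partition with pivot = 20:

Initial array: [20, 11, 8, 18, 20]

arr[0]=20 <= 20: swap with position 0, array becomes [20, 11, 8, 18, 20]
arr[1]=11 <= 20: swap with position 1, array becomes [20, 11, 8, 18, 20]
arr[2]=8 <= 20: swap with position 2, array becomes [20, 11, 8, 18, 20]
arr[3]=18 <= 20: swap with position 3, array becomes [20, 11, 8, 18, 20]

Place pivot at position 4: [20, 11, 8, 18, 20]
Pivot position: 4

After partitioning with pivot 20, the array becomes [20, 11, 8, 18, 20]. The pivot is placed at index 4. All elements to the left of the pivot are <= 20, and all elements to the right are > 20.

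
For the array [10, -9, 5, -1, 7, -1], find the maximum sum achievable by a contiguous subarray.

Using Kadane's algorithm on [10, -9, 5, -1, 7, -1]:

Scanning through the array:
Position 1 (value -9): max_ending_here = 1, max_so_far = 10
Position 2 (value 5): max_ending_here = 6, max_so_far = 10
Position 3 (value -1): max_ending_here = 5, max_so_far = 10
Position 4 (value 7): max_ending_here = 12, max_so_far = 12
Position 5 (value -1): max_ending_here = 11, max_so_far = 12

Maximum subarray: [10, -9, 5, -1, 7]
Maximum sum: 12

The maximum subarray is [10, -9, 5, -1, 7] with sum 12. This subarray runs from index 0 to index 4.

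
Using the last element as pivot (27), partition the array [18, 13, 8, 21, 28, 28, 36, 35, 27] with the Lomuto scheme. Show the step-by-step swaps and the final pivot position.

Lomuto partition with pivot = 27:

Initial array: [18, 13, 8, 21, 28, 28, 36, 35, 27]

arr[0]=18 <= 27: swap with position 0, array becomes [18, 13, 8, 21, 28, 28, 36, 35, 27]
arr[1]=13 <= 27: swap with position 1, array becomes [18, 13, 8, 21, 28, 28, 36, 35, 27]
arr[2]=8 <= 27: swap with position 2, array becomes [18, 13, 8, 21, 28, 28, 36, 35, 27]
arr[3]=21 <= 27: swap with position 3, array becomes [18, 13, 8, 21, 28, 28, 36, 35, 27]
arr[4]=28 > 27: no swap
arr[5]=28 > 27: no swap
arr[6]=36 > 27: no swap
arr[7]=35 > 27: no swap

Place pivot at position 4: [18, 13, 8, 21, 27, 28, 36, 35, 28]
Pivot position: 4

After partitioning with pivot 27, the array becomes [18, 13, 8, 21, 27, 28, 36, 35, 28]. The pivot is placed at index 4. All elements to the left of the pivot are <= 27, and all elements to the right are > 27.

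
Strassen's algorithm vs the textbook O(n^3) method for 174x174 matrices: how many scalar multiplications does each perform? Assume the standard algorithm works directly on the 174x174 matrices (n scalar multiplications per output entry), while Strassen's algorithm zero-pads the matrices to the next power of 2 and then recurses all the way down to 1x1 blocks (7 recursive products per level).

Matrix multiplication for 174x174 matrices:

Strassen's algorithm requires power-of-2 dimensions. Pad 174x174 to 256x256 (next power of 2).

Standard algorithm: 174^3 = 5268024 multiplications
Strassen's algorithm: 7^(log2(256)) = 7^8 = 5764801 multiplications
Difference: 5268024 - 5764801 = -496777 (Strassen uses MORE here due to padding overhead — for small or just-over-power-of-2 n, padding can outweigh the per-level savings)

Standard: 5268024 multiplications (174^3). Strassen: 5764801 multiplications (7^8, after padding to 256x256). Strassen reduces 8 recursive multiplications to 7 at each level.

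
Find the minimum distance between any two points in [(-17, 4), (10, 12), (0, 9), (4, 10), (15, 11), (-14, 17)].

Computing all pairwise distances among 6 points:

d((-17, 4), (10, 12)) = 28.1603
d((-17, 4), (0, 9)) = 17.72
d((-17, 4), (4, 10)) = 21.8403
d((-17, 4), (15, 11)) = 32.7567
d((-17, 4), (-14, 17)) = 13.3417
d((10, 12), (0, 9)) = 10.4403
d((10, 12), (4, 10)) = 6.3246
d((10, 12), (15, 11)) = 5.099
d((10, 12), (-14, 17)) = 24.5153
d((0, 9), (4, 10)) = 4.1231 <-- minimum
d((0, 9), (15, 11)) = 15.1327
d((0, 9), (-14, 17)) = 16.1245
d((4, 10), (15, 11)) = 11.0454
d((4, 10), (-14, 17)) = 19.3132
d((15, 11), (-14, 17)) = 29.6142

Closest pair: (0, 9) and (4, 10) with distance 4.1231

The closest pair is (0, 9) and (4, 10) with Euclidean distance 4.1231. For 6 points, brute-force pairwise comparison is shown above. For large n, the divide-and-conquer algorithm (sort by x, recurse on halves, check the dividing strip) achieves O(n log n).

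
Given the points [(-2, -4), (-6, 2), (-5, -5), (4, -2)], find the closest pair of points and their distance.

Computing all pairwise distances among 4 points:

d((-2, -4), (-6, 2)) = 7.2111
d((-2, -4), (-5, -5)) = 3.1623 <-- minimum
d((-2, -4), (4, -2)) = 6.3246
d((-6, 2), (-5, -5)) = 7.0711
d((-6, 2), (4, -2)) = 10.7703
d((-5, -5), (4, -2)) = 9.4868

Closest pair: (-2, -4) and (-5, -5) with distance 3.1623

The closest pair is (-2, -4) and (-5, -5) with Euclidean distance 3.1623. For 4 points, brute-force pairwise comparison is shown above. For large n, the divide-and-conquer algorithm (sort by x, recurse on halves, check the dividing strip) achieves O(n log n).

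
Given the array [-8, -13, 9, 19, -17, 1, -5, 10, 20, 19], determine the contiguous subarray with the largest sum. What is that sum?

Using Kadane's algorithm on [-8, -13, 9, 19, -17, 1, -5, 10, 20, 19]:

Scanning through the array:
Position 1 (value -13): max_ending_here = -13, max_so_far = -8
Position 2 (value 9): max_ending_here = 9, max_so_far = 9
Position 3 (value 19): max_ending_here = 28, max_so_far = 28
Position 4 (value -17): max_ending_here = 11, max_so_far = 28
Position 5 (value 1): max_ending_here = 12, max_so_far = 28
Position 6 (value -5): max_ending_here = 7, max_so_far = 28
Position 7 (value 10): max_ending_here = 17, max_so_far = 28
Position 8 (value 20): max_ending_here = 37, max_so_far = 37
Position 9 (value 19): max_ending_here = 56, max_so_far = 56

Maximum subarray: [9, 19, -17, 1, -5, 10, 20, 19]
Maximum sum: 56

The maximum subarray is [9, 19, -17, 1, -5, 10, 20, 19] with sum 56. This subarray runs from index 2 to index 9.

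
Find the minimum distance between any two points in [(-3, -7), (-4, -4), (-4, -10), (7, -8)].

Computing all pairwise distances among 4 points:

d((-3, -7), (-4, -4)) = 3.1623 <-- minimum
d((-3, -7), (-4, -10)) = 3.1623 <-- minimum
d((-3, -7), (7, -8)) = 10.0499
d((-4, -4), (-4, -10)) = 6.0
d((-4, -4), (7, -8)) = 11.7047
d((-4, -10), (7, -8)) = 11.1803

Minimum distance: 3.1623 (tie among 2 pairs: (-3, -7) and (-4, -4); (-3, -7) and (-4, -10))

The minimum Euclidean distance is 3.1623. There is a tie: 2 pairs achieve this minimum — (-3, -7) and (-4, -4); (-3, -7) and (-4, -10). Any of these is a valid closest pair. For 4 points, brute-force pairwise comparison is shown above. For large n, the divide-and-conquer algorithm (sort by x, recurse on halves, check the dividing strip) achieves O(n log n).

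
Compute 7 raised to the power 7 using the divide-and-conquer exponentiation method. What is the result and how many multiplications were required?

Computing 7^7 by squaring (build up from 7^1; each line after the first costs one multiplication):

7^1 = 7
7^2 = (7^1)^2 = 7^2 = 49
7^3 = 7 * 7^2 = 7 * 49 = 343
7^6 = (7^3)^2 = 343^2 = 117649
7^7 = 7 * 7^6 = 7 * 117649 = 823543

Result: 823543
Multiplications needed: 4 (4 lines after 7^1)

7^7 = 823543. Using exponentiation by squaring, this requires 4 multiplications. The key idea: if the exponent is even, square the half-power; if odd, multiply by the base once.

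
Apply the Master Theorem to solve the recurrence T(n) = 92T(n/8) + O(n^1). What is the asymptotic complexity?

Master Theorem for T(n) = 92T(n/8) + O(n^1):

a = 92, b = 8, c = 1
log_b(a) = log_8(92) = 2.1745

Case 1: c = 1 < log_8(92) = 2.1745
T(n) = O(n^(log_8 92))

For T(n) = 92T(n/8) + O(n^1): log_8(92) = 2.1745. This is Case 1 of the Master Theorem (c < log_b(a), work dominated by leaves), giving O(n^(log_8 92)).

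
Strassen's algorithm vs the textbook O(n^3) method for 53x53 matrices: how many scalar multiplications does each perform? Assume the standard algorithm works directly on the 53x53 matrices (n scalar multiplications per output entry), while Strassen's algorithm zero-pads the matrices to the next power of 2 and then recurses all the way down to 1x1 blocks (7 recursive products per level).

Matrix multiplication for 53x53 matrices:

Strassen's algorithm requires power-of-2 dimensions. Pad 53x53 to 64x64 (next power of 2).

Standard algorithm: 53^3 = 148877 multiplications
Strassen's algorithm: 7^(log2(64)) = 7^6 = 117649 multiplications
Savings: 148877 - 117649 = 31228 multiplications

Standard: 148877 multiplications (53^3). Strassen: 117649 multiplications (7^6, after padding to 64x64). Strassen reduces 8 recursive multiplications to 7 at each level.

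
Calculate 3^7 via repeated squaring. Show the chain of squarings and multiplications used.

Computing 3^7 by squaring (build up from 3^1; each line after the first costs one multiplication):

3^1 = 3
3^2 = (3^1)^2 = 3^2 = 9
3^3 = 3 * 3^2 = 3 * 9 = 27
3^6 = (3^3)^2 = 27^2 = 729
3^7 = 3 * 3^6 = 3 * 729 = 2187

Result: 2187
Multiplications needed: 4 (4 lines after 3^1)

3^7 = 2187. Using exponentiation by squaring, this requires 4 multiplications. The key idea: if the exponent is even, square the half-power; if odd, multiply by the base once.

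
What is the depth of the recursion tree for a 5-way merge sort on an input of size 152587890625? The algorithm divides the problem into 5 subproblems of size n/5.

For divide and conquer with division factor 5:

Problem sizes at each level:
Level 0: 152587890625
Level 1: 30517578125
Level 2: 6103515625
Level 3: 1220703125
Level 4: 244140625
Level 5: 48828125
Level 6: 9765625
Level 7: 1953125
Level 8: 390625
Level 9: 78125
Level 10: 15625
Level 11: 3125
Level 12: 625
Level 13: 125
Level 14: 25
Level 15: 5
Level 16: 1

The root is level 0 and the size-1 base case is level 16 (the tree spans levels 0 through 16, i.e. 17 levels counting the root), so the depth is the number of divisions: log_5(152587890625) = 16

The recursion tree depth is log_5(152587890625) = 16. At each level, the problem size is divided by 5, so it takes 16 divisions to reduce to a base case of size 1. The algorithm makes 5 recursive calls at each level.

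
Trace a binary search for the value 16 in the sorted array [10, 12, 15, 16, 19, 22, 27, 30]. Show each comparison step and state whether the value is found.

Binary search for 16 in [10, 12, 15, 16, 19, 22, 27, 30]:

lo=0, hi=7, mid=3, arr[mid]=16 -> Found target at index 3!

Binary search finds 16 at index 3 after 1 comparisons. The search repeatedly halves the search space by comparing with the middle element.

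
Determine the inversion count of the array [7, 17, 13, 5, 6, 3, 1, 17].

Finding inversions in [7, 17, 13, 5, 6, 3, 1, 17]:

(0, 3): arr[0]=7 > arr[3]=5
(0, 4): arr[0]=7 > arr[4]=6
(0, 5): arr[0]=7 > arr[5]=3
(0, 6): arr[0]=7 > arr[6]=1
(1, 2): arr[1]=17 > arr[2]=13
(1, 3): arr[1]=17 > arr[3]=5
(1, 4): arr[1]=17 > arr[4]=6
(1, 5): arr[1]=17 > arr[5]=3
(1, 6): arr[1]=17 > arr[6]=1
(2, 3): arr[2]=13 > arr[3]=5
(2, 4): arr[2]=13 > arr[4]=6
(2, 5): arr[2]=13 > arr[5]=3
(2, 6): arr[2]=13 > arr[6]=1
(3, 5): arr[3]=5 > arr[5]=3
(3, 6): arr[3]=5 > arr[6]=1
(4, 5): arr[4]=6 > arr[5]=3
(4, 6): arr[4]=6 > arr[6]=1
(5, 6): arr[5]=3 > arr[6]=1

Total inversions: 18

The array has 18 inversion(s): (0,3), (0,4), (0,5), (0,6), (1,2), (1,3), (1,4), (1,5), (1,6), (2,3), (2,4), (2,5), (2,6), (3,5), (3,6), (4,5), (4,6), (5,6). Each pair (i,j) satisfies i < j and arr[i] > arr[j].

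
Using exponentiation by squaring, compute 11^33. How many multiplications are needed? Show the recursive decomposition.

Computing 11^33 by squaring (build up from 11^1; each line after the first costs one multiplication):

11^1 = 11
11^2 = (11^1)^2 = 11^2 = 121
11^4 = (11^2)^2 = 121^2 = 14641
11^8 = (11^4)^2 = 14641^2 = 214358881
11^16 = (11^8)^2 = 214358881^2 = 45949729863572161
11^32 = (11^16)^2 = 45949729863572161^2 = 2111377674535255285545615254209921
11^33 = 11 * 11^32 = 11 * 2111377674535255285545615254209921 = 23225154419887808141001767796309131

Result: 23225154419887808141001767796309131
Multiplications needed: 6 (6 lines after 11^1)

11^33 = 23225154419887808141001767796309131. Using exponentiation by squaring, this requires 6 multiplications. The key idea: if the exponent is even, square the half-power; if odd, multiply by the base once.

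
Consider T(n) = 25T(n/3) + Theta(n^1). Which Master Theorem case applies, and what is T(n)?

Master Theorem for T(n) = 25T(n/3) + O(n^1):

a = 25, b = 3, c = 1
log_b(a) = log_3(25) = 2.9299

Case 1: c = 1 < log_3(25) = 2.9299
T(n) = O(n^(log_3 25))

For T(n) = 25T(n/3) + O(n^1): log_3(25) = 2.9299. This is Case 1 of the Master Theorem (c < log_b(a), work dominated by leaves), giving O(n^(log_3 25)).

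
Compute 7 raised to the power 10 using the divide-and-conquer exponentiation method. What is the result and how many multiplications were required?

Computing 7^10 by squaring (build up from 7^1; each line after the first costs one multiplication):

7^1 = 7
7^2 = (7^1)^2 = 7^2 = 49
7^4 = (7^2)^2 = 49^2 = 2401
7^5 = 7 * 7^4 = 7 * 2401 = 16807
7^10 = (7^5)^2 = 16807^2 = 282475249

Result: 282475249
Multiplications needed: 4 (4 lines after 7^1)

7^10 = 282475249. Using exponentiation by squaring, this requires 4 multiplications. The key idea: if the exponent is even, square the half-power; if odd, multiply by the base once.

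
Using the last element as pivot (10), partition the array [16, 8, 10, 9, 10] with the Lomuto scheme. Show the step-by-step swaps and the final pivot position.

Lomuto partition with pivot = 10:

Initial array: [16, 8, 10, 9, 10]

arr[0]=16 > 10: no swap
arr[1]=8 <= 10: swap with position 0, array becomes [8, 16, 10, 9, 10]
arr[2]=10 <= 10: swap with position 1, array becomes [8, 10, 16, 9, 10]
arr[3]=9 <= 10: swap with position 2, array becomes [8, 10, 9, 16, 10]

Place pivot at position 3: [8, 10, 9, 10, 16]
Pivot position: 3

After partitioning with pivot 10, the array becomes [8, 10, 9, 10, 16]. The pivot is placed at index 3. All elements to the left of the pivot are <= 10, and all elements to the right are > 10.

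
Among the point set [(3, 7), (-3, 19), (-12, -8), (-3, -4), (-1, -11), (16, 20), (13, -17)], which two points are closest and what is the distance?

Computing all pairwise distances among 7 points:

d((3, 7), (-3, 19)) = 13.4164
d((3, 7), (-12, -8)) = 21.2132
d((3, 7), (-3, -4)) = 12.53
d((3, 7), (-1, -11)) = 18.4391
d((3, 7), (16, 20)) = 18.3848
d((3, 7), (13, -17)) = 26.0
d((-3, 19), (-12, -8)) = 28.4605
d((-3, 19), (-3, -4)) = 23.0
d((-3, 19), (-1, -11)) = 30.0666
d((-3, 19), (16, 20)) = 19.0263
d((-3, 19), (13, -17)) = 39.3954
d((-12, -8), (-3, -4)) = 9.8489
d((-12, -8), (-1, -11)) = 11.4018
d((-12, -8), (16, 20)) = 39.598
d((-12, -8), (13, -17)) = 26.5707
d((-3, -4), (-1, -11)) = 7.2801 <-- minimum
d((-3, -4), (16, 20)) = 30.6105
d((-3, -4), (13, -17)) = 20.6155
d((-1, -11), (16, 20)) = 35.3553
d((-1, -11), (13, -17)) = 15.2315
d((16, 20), (13, -17)) = 37.1214

Closest pair: (-3, -4) and (-1, -11) with distance 7.2801

The closest pair is (-3, -4) and (-1, -11) with Euclidean distance 7.2801. For 7 points, brute-force pairwise comparison is shown above. For large n, the divide-and-conquer algorithm (sort by x, recurse on halves, check the dividing strip) achieves O(n log n).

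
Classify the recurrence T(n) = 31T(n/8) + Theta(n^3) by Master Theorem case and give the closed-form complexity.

Master Theorem for T(n) = 31T(n/8) + O(n^3):

a = 31, b = 8, c = 3
log_b(a) = log_8(31) = 1.6514

Case 3: c = 3 > log_8(31) = 1.6514
T(n) = O(n^3) = O(n^3)

For T(n) = 31T(n/8) + O(n^3): log_8(31) = 1.6514. This is Case 3 of the Master Theorem (c > log_b(a), work dominated by root), giving O(n^3).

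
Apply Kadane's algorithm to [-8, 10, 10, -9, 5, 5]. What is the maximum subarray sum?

Using Kadane's algorithm on [-8, 10, 10, -9, 5, 5]:

Scanning through the array:
Position 1 (value 10): max_ending_here = 10, max_so_far = 10
Position 2 (value 10): max_ending_here = 20, max_so_far = 20
Position 3 (value -9): max_ending_here = 11, max_so_far = 20
Position 4 (value 5): max_ending_here = 16, max_so_far = 20
Position 5 (value 5): max_ending_here = 21, max_so_far = 21

Maximum subarray: [10, 10, -9, 5, 5]
Maximum sum: 21

The maximum subarray is [10, 10, -9, 5, 5] with sum 21. This subarray runs from index 1 to index 5.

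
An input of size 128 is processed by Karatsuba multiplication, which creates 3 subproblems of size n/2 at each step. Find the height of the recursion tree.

For divide and conquer with division factor 2:

Problem sizes at each level:
Level 0: 128
Level 1: 64
Level 2: 32
Level 3: 16
Level 4: 8
Level 5: 4
Level 6: 2
Level 7: 1

The root is level 0 and the size-1 base case is level 7 (the tree spans levels 0 through 7, i.e. 8 levels counting the root), so the depth is the number of divisions: log_2(128) = 7

The recursion tree depth is log_2(128) = 7. At each level, the problem size is divided by 2, so it takes 7 divisions to reduce to a base case of size 1. The algorithm makes 3 recursive calls at each level.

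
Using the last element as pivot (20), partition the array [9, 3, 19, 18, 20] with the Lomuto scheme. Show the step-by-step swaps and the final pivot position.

Lomuto partition with pivot = 20:

Initial array: [9, 3, 19, 18, 20]

arr[0]=9 <= 20: swap with position 0, array becomes [9, 3, 19, 18, 20]
arr[1]=3 <= 20: swap with position 1, array becomes [9, 3, 19, 18, 20]
arr[2]=19 <= 20: swap with position 2, array becomes [9, 3, 19, 18, 20]
arr[3]=18 <= 20: swap with position 3, array becomes [9, 3, 19, 18, 20]

Place pivot at position 4: [9, 3, 19, 18, 20]
Pivot position: 4

After partitioning with pivot 20, the array becomes [9, 3, 19, 18, 20]. The pivot is placed at index 4. All elements to the left of the pivot are <= 20, and all elements to the right are > 20.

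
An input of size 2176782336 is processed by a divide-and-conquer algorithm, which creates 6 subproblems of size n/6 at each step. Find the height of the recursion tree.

For divide and conquer with division factor 6:

Problem sizes at each level:
Level 0: 2176782336
Level 1: 362797056
Level 2: 60466176
Level 3: 10077696
Level 4: 1679616
Level 5: 279936
Level 6: 46656
Level 7: 7776
Level 8: 1296
Level 9: 216
Level 10: 36
Level 11: 6
Level 12: 1

The root is level 0 and the size-1 base case is level 12 (the tree spans levels 0 through 12, i.e. 13 levels counting the root), so the depth is the number of divisions: log_6(2176782336) = 12

The recursion tree depth is log_6(2176782336) = 12. At each level, the problem size is divided by 6, so it takes 12 divisions to reduce to a base case of size 1. The algorithm makes 6 recursive calls at each level.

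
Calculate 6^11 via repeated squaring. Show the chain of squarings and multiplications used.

Computing 6^11 by squaring (build up from 6^1; each line after the first costs one multiplication):

6^1 = 6
6^2 = (6^1)^2 = 6^2 = 36
6^4 = (6^2)^2 = 36^2 = 1296
6^5 = 6 * 6^4 = 6 * 1296 = 7776
6^10 = (6^5)^2 = 7776^2 = 60466176
6^11 = 6 * 6^10 = 6 * 60466176 = 362797056

Result: 362797056
Multiplications needed: 5 (5 lines after 6^1)

6^11 = 362797056. Using exponentiation by squaring, this requires 5 multiplications. The key idea: if the exponent is even, square the half-power; if odd, multiply by the base once.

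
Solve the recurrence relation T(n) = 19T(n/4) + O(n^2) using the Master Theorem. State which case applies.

Master Theorem for T(n) = 19T(n/4) + O(n^2):

a = 19, b = 4, c = 2
log_b(a) = log_4(19) = 2.1240

Case 1: c = 2 < log_4(19) = 2.1240
T(n) = O(n^(log_4 19))

For T(n) = 19T(n/4) + O(n^2): log_4(19) = 2.1240. This is Case 1 of the Master Theorem (c < log_b(a), work dominated by leaves), giving O(n^(log_4 19)).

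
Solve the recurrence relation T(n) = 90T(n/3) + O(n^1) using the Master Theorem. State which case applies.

Master Theorem for T(n) = 90T(n/3) + O(n^1):

a = 90, b = 3, c = 1
log_b(a) = log_3(90) = 4.0959

Case 1: c = 1 < log_3(90) = 4.0959
T(n) = O(n^(log_3 90))

For T(n) = 90T(n/3) + O(n^1): log_3(90) = 4.0959. This is Case 1 of the Master Theorem (c < log_b(a), work dominated by leaves), giving O(n^(log_3 90)).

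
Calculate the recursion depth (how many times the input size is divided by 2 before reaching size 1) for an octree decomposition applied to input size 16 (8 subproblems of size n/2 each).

For divide and conquer with division factor 2:

Problem sizes at each level:
Level 0: 16
Level 1: 8
Level 2: 4
Level 3: 2
Level 4: 1

The root is level 0 and the size-1 base case is level 4 (the tree spans levels 0 through 4, i.e. 5 levels counting the root), so the depth is the number of divisions: log_2(16) = 4

The recursion tree depth is log_2(16) = 4. At each level, the problem size is divided by 2, so it takes 4 divisions to reduce to a base case of size 1. The algorithm makes 8 recursive calls at each level.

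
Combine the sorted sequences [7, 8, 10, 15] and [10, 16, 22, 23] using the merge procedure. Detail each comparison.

Merging process:

Compare 7 vs 10: take 7 from left. Merged: [7]
Compare 8 vs 10: take 8 from left. Merged: [7, 8]
Compare 10 vs 10: take 10 from left. Merged: [7, 8, 10]
Compare 15 vs 10: take 10 from right. Merged: [7, 8, 10, 10]
Compare 15 vs 16: take 15 from left. Merged: [7, 8, 10, 10, 15]
Append remaining from right: [16, 22, 23]. Merged: [7, 8, 10, 10, 15, 16, 22, 23]

Final merged array: [7, 8, 10, 10, 15, 16, 22, 23]
Total comparisons: 5

The merged array is [7, 8, 10, 10, 15, 16, 22, 23], requiring 5 comparisons. The merge step runs in O(n) time where n is the total number of elements.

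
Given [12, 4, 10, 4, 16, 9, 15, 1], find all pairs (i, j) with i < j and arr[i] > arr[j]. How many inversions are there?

Finding inversions in [12, 4, 10, 4, 16, 9, 15, 1]:

(0, 1): arr[0]=12 > arr[1]=4
(0, 2): arr[0]=12 > arr[2]=10
(0, 3): arr[0]=12 > arr[3]=4
(0, 5): arr[0]=12 > arr[5]=9
(0, 7): arr[0]=12 > arr[7]=1
(1, 7): arr[1]=4 > arr[7]=1
(2, 3): arr[2]=10 > arr[3]=4
(2, 5): arr[2]=10 > arr[5]=9
(2, 7): arr[2]=10 > arr[7]=1
(3, 7): arr[3]=4 > arr[7]=1
(4, 5): arr[4]=16 > arr[5]=9
(4, 6): arr[4]=16 > arr[6]=15
(4, 7): arr[4]=16 > arr[7]=1
(5, 7): arr[5]=9 > arr[7]=1
(6, 7): arr[6]=15 > arr[7]=1

Total inversions: 15

The array has 15 inversion(s): (0,1), (0,2), (0,3), (0,5), (0,7), (1,7), (2,3), (2,5), (2,7), (3,7), (4,5), (4,6), (4,7), (5,7), (6,7). Each pair (i,j) satisfies i < j and arr[i] > arr[j].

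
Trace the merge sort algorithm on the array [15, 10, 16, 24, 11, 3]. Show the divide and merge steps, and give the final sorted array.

Merge sort trace:

Split: [15, 10, 16, 24, 11, 3] -> [15, 10, 16] and [24, 11, 3]
  Split: [15, 10, 16] -> [15] and [10, 16]
    Split: [10, 16] -> [10] and [16]
    Merge: [10] + [16] -> [10, 16]
  Merge: [15] + [10, 16] -> [10, 15, 16]
  Split: [24, 11, 3] -> [24] and [11, 3]
    Split: [11, 3] -> [11] and [3]
    Merge: [11] + [3] -> [3, 11]
  Merge: [24] + [3, 11] -> [3, 11, 24]
Merge: [10, 15, 16] + [3, 11, 24] -> [3, 10, 11, 15, 16, 24]

Final sorted array: [3, 10, 11, 15, 16, 24]

The merge sort proceeds by recursively splitting the array and merging sorted halves.
After all merges, the sorted array is [3, 10, 11, 15, 16, 24].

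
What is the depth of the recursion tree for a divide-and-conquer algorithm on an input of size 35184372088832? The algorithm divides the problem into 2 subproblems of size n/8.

For divide and conquer with division factor 8:

Problem sizes at each level:
Level 0: 35184372088832
Level 1: 4398046511104
Level 2: 549755813888
Level 3: 68719476736
Level 4: 8589934592
Level 5: 1073741824
Level 6: 134217728
Level 7: 16777216
Level 8: 2097152
Level 9: 262144
Level 10: 32768
Level 11: 4096
Level 12: 512
Level 13: 64
Level 14: 8
Level 15: 1

The root is level 0 and the size-1 base case is level 15 (the tree spans levels 0 through 15, i.e. 16 levels counting the root), so the depth is the number of divisions: log_8(35184372088832) = 15

The recursion tree depth is log_8(35184372088832) = 15. At each level, the problem size is divided by 8, so it takes 15 divisions to reduce to a base case of size 1. The algorithm makes 2 recursive calls at each level.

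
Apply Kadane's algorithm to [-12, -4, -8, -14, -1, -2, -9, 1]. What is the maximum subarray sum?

Using Kadane's algorithm on [-12, -4, -8, -14, -1, -2, -9, 1]:

Scanning through the array:
Position 1 (value -4): max_ending_here = -4, max_so_far = -4
Position 2 (value -8): max_ending_here = -8, max_so_far = -4
Position 3 (value -14): max_ending_here = -14, max_so_far = -4
Position 4 (value -1): max_ending_here = -1, max_so_far = -1
Position 5 (value -2): max_ending_here = -2, max_so_far = -1
Position 6 (value -9): max_ending_here = -9, max_so_far = -1
Position 7 (value 1): max_ending_here = 1, max_so_far = 1

Maximum subarray: [1]
Maximum sum: 1

The maximum subarray is [1] with sum 1. This subarray runs from index 7 to index 7.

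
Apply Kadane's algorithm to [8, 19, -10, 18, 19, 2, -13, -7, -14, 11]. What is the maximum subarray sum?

Using Kadane's algorithm on [8, 19, -10, 18, 19, 2, -13, -7, -14, 11]:

Scanning through the array:
Position 1 (value 19): max_ending_here = 27, max_so_far = 27
Position 2 (value -10): max_ending_here = 17, max_so_far = 27
Position 3 (value 18): max_ending_here = 35, max_so_far = 35
Position 4 (value 19): max_ending_here = 54, max_so_far = 54
Position 5 (value 2): max_ending_here = 56, max_so_far = 56
Position 6 (value -13): max_ending_here = 43, max_so_far = 56
Position 7 (value -7): max_ending_here = 36, max_so_far = 56
Position 8 (value -14): max_ending_here = 22, max_so_far = 56
Position 9 (value 11): max_ending_here = 33, max_so_far = 56

Maximum subarray: [8, 19, -10, 18, 19, 2]
Maximum sum: 56

The maximum subarray is [8, 19, -10, 18, 19, 2] with sum 56. This subarray runs from index 0 to index 5.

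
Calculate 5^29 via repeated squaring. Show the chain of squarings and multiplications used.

Computing 5^29 by squaring (build up from 5^1; each line after the first costs one multiplication):

5^1 = 5
5^2 = (5^1)^2 = 5^2 = 25
5^3 = 5 * 5^2 = 5 * 25 = 125
5^6 = (5^3)^2 = 125^2 = 15625
5^7 = 5 * 5^6 = 5 * 15625 = 78125
5^14 = (5^7)^2 = 78125^2 = 6103515625
5^28 = (5^14)^2 = 6103515625^2 = 37252902984619140625
5^29 = 5 * 5^28 = 5 * 37252902984619140625 = 186264514923095703125

Result: 186264514923095703125
Multiplications needed: 7 (7 lines after 5^1)

5^29 = 186264514923095703125. Using exponentiation by squaring, this requires 7 multiplications. The key idea: if the exponent is even, square the half-power; if odd, multiply by the base once.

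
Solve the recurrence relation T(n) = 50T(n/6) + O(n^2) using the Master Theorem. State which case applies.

Master Theorem for T(n) = 50T(n/6) + O(n^2):

a = 50, b = 6, c = 2
log_b(a) = log_6(50) = 2.1833

Case 1: c = 2 < log_6(50) = 2.1833
T(n) = O(n^(log_6 50))

For T(n) = 50T(n/6) + O(n^2): log_6(50) = 2.1833. This is Case 1 of the Master Theorem (c < log_b(a), work dominated by leaves), giving O(n^(log_6 50)).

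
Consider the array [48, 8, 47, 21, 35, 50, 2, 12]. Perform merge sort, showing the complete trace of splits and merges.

Merge sort trace:

Split: [48, 8, 47, 21, 35, 50, 2, 12] -> [48, 8, 47, 21] and [35, 50, 2, 12]
  Split: [48, 8, 47, 21] -> [48, 8] and [47, 21]
    Split: [48, 8] -> [48] and [8]
    Merge: [48] + [8] -> [8, 48]
    Split: [47, 21] -> [47] and [21]
    Merge: [47] + [21] -> [21, 47]
  Merge: [8, 48] + [21, 47] -> [8, 21, 47, 48]
  Split: [35, 50, 2, 12] -> [35, 50] and [2, 12]
    Split: [35, 50] -> [35] and [50]
    Merge: [35] + [50] -> [35, 50]
    Split: [2, 12] -> [2] and [12]
    Merge: [2] + [12] -> [2, 12]
  Merge: [35, 50] + [2, 12] -> [2, 12, 35, 50]
Merge: [8, 21, 47, 48] + [2, 12, 35, 50] -> [2, 8, 12, 21, 35, 47, 48, 50]

Final sorted array: [2, 8, 12, 21, 35, 47, 48, 50]

The merge sort proceeds by recursively splitting the array and merging sorted halves.
After all merges, the sorted array is [2, 8, 12, 21, 35, 47, 48, 50].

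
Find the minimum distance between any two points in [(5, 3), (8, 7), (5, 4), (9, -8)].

Computing all pairwise distances among 4 points:

d((5, 3), (8, 7)) = 5.0
d((5, 3), (5, 4)) = 1.0 <-- minimum
d((5, 3), (9, -8)) = 11.7047
d((8, 7), (5, 4)) = 4.2426
d((8, 7), (9, -8)) = 15.0333
d((5, 4), (9, -8)) = 12.6491

Closest pair: (5, 3) and (5, 4) with distance 1.0

The closest pair is (5, 3) and (5, 4) with Euclidean distance 1.0. For 4 points, brute-force pairwise comparison is shown above. For large n, the divide-and-conquer algorithm (sort by x, recurse on halves, check the dividing strip) achieves O(n log n).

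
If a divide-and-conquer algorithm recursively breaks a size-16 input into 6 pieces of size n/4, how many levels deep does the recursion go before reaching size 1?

For divide and conquer with division factor 4:

Problem sizes at each level:
Level 0: 16
Level 1: 4
Level 2: 1

The root is level 0 and the size-1 base case is level 2 (the tree spans levels 0 through 2, i.e. 3 levels counting the root), so the depth is the number of divisions: log_4(16) = 2

The recursion tree depth is log_4(16) = 2. At each level, the problem size is divided by 4, so it takes 2 divisions to reduce to a base case of size 1. The algorithm makes 6 recursive calls at each level.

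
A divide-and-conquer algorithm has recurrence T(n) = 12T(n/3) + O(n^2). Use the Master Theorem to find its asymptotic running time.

Master Theorem for T(n) = 12T(n/3) + O(n^2):

a = 12, b = 3, c = 2
log_b(a) = log_3(12) = 2.2619

Case 1: c = 2 < log_3(12) = 2.2619
T(n) = O(n^(log_3 12))

For T(n) = 12T(n/3) + O(n^2): log_3(12) = 2.2619. This is Case 1 of the Master Theorem (c < log_b(a), work dominated by leaves), giving O(n^(log_3 12)).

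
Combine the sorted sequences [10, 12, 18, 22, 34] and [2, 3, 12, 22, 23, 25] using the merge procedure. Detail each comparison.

Merging process:

Compare 10 vs 2: take 2 from right. Merged: [2]
Compare 10 vs 3: take 3 from right. Merged: [2, 3]
Compare 10 vs 12: take 10 from left. Merged: [2, 3, 10]
Compare 12 vs 12: take 12 from left. Merged: [2, 3, 10, 12]
Compare 18 vs 12: take 12 from right. Merged: [2, 3, 10, 12, 12]
Compare 18 vs 22: take 18 from left. Merged: [2, 3, 10, 12, 12, 18]
Compare 22 vs 22: take 22 from left. Merged: [2, 3, 10, 12, 12, 18, 22]
Compare 34 vs 22: take 22 from right. Merged: [2, 3, 10, 12, 12, 18, 22, 22]
Compare 34 vs 23: take 23 from right. Merged: [2, 3, 10, 12, 12, 18, 22, 22, 23]
Compare 34 vs 25: take 25 from right. Merged: [2, 3, 10, 12, 12, 18, 22, 22, 23, 25]
Append remaining from left: [34]. Merged: [2, 3, 10, 12, 12, 18, 22, 22, 23, 25, 34]

Final merged array: [2, 3, 10, 12, 12, 18, 22, 22, 23, 25, 34]
Total comparisons: 10

The merged array is [2, 3, 10, 12, 12, 18, 22, 22, 23, 25, 34], requiring 10 comparisons. The merge step runs in O(n) time where n is the total number of elements.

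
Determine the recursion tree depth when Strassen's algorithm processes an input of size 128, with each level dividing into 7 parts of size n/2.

For divide and conquer with division factor 2:

Problem sizes at each level:
Level 0: 128
Level 1: 64
Level 2: 32
Level 3: 16
Level 4: 8
Level 5: 4
Level 6: 2
Level 7: 1

The root is level 0 and the size-1 base case is level 7 (the tree spans levels 0 through 7, i.e. 8 levels counting the root), so the depth is the number of divisions: log_2(128) = 7

The recursion tree depth is log_2(128) = 7. At each level, the problem size is divided by 2, so it takes 7 divisions to reduce to a base case of size 1. The algorithm makes 7 recursive calls at each level.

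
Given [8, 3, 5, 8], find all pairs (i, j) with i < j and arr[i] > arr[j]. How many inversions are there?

Finding inversions in [8, 3, 5, 8]:

(0, 1): arr[0]=8 > arr[1]=3
(0, 2): arr[0]=8 > arr[2]=5

Total inversions: 2

The array has 2 inversion(s): (0,1), (0,2). Each pair (i,j) satisfies i < j and arr[i] > arr[j].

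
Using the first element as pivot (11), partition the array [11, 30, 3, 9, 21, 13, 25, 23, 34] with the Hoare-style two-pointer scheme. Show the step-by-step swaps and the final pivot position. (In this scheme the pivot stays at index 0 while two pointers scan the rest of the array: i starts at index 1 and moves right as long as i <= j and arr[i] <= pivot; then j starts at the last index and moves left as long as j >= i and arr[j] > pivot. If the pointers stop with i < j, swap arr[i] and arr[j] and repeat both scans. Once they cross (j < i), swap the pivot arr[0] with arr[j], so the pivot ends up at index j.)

Hoare-style two-pointer partition with pivot = 11:

Initial array: [11, 30, 3, 9, 21, 13, 25, 23, 34]

Pointers start at i = 1, j = 8.
i stops at index 1 (arr[1]=30 > 11), j stops at index 3 (arr[3]=9 <= 11): swap arr[1] and arr[3], array becomes [11, 9, 3, 30, 21, 13, 25, 23, 34]
i ends at 3, j ends at 2: the pointers have crossed (j < i), so scanning stops.

Swap pivot arr[0] with arr[2] to place pivot at position 2: [3, 9, 11, 30, 21, 13, 25, 23, 34]
Pivot position: 2

After partitioning with pivot 11, the array becomes [3, 9, 11, 30, 21, 13, 25, 23, 34]. The pivot is placed at index 2. All elements to the left of the pivot are <= 11, and all elements to the right are > 11.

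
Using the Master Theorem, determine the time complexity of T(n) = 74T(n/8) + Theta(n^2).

Master Theorem for T(n) = 74T(n/8) + O(n^2):

a = 74, b = 8, c = 2
log_b(a) = log_8(74) = 2.0698

Case 1: c = 2 < log_8(74) = 2.0698
T(n) = O(n^(log_8 74))

For T(n) = 74T(n/8) + O(n^2): log_8(74) = 2.0698. This is Case 1 of the Master Theorem (c < log_b(a), work dominated by leaves), giving O(n^(log_8 74)).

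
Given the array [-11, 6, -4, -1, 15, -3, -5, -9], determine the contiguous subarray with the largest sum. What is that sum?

Using Kadane's algorithm on [-11, 6, -4, -1, 15, -3, -5, -9]:

Scanning through the array:
Position 1 (value 6): max_ending_here = 6, max_so_far = 6
Position 2 (value -4): max_ending_here = 2, max_so_far = 6
Position 3 (value -1): max_ending_here = 1, max_so_far = 6
Position 4 (value 15): max_ending_here = 16, max_so_far = 16
Position 5 (value -3): max_ending_here = 13, max_so_far = 16
Position 6 (value -5): max_ending_here = 8, max_so_far = 16
Position 7 (value -9): max_ending_here = -1, max_so_far = 16

Maximum subarray: [6, -4, -1, 15]
Maximum sum: 16

The maximum subarray is [6, -4, -1, 15] with sum 16. This subarray runs from index 1 to index 4.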